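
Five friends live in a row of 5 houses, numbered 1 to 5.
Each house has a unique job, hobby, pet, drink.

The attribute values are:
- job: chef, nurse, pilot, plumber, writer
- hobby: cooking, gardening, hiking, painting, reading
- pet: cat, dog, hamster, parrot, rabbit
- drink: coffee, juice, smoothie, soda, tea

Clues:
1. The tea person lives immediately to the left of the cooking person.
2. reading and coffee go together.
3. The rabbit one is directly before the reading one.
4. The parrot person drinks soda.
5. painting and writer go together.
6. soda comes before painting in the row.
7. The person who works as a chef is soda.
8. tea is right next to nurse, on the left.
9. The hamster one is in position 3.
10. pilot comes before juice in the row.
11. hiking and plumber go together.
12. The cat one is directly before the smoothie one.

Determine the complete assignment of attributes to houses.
Solution:

House | Job | Hobby | Pet | Drink
---------------------------------
  1   | plumber | hiking | cat | tea
  2   | nurse | cooking | rabbit | smoothie
  3   | pilot | reading | hamster | coffee
  4   | chef | gardening | parrot | soda
  5   | writer | painting | dog | juice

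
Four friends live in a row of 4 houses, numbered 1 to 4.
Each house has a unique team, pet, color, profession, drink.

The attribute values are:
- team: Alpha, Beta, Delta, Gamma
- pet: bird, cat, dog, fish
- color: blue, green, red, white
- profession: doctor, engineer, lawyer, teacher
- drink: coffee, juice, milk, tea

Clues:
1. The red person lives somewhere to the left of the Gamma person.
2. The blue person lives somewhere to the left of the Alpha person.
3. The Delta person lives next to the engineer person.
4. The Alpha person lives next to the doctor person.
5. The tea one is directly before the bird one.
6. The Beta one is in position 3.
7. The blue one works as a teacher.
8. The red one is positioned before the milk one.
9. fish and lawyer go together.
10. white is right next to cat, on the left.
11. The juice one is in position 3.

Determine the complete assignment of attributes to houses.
Solution:

House | Team | Pet | Color | Profession | Drink
-----------------------------------------------
  1   | Delta | dog | blue | teacher | tea
  2   | Alpha | bird | white | engineer | coffee
  3   | Beta | cat | red | doctor | juice
  4   | Gamma | fish | green | lawyer | milk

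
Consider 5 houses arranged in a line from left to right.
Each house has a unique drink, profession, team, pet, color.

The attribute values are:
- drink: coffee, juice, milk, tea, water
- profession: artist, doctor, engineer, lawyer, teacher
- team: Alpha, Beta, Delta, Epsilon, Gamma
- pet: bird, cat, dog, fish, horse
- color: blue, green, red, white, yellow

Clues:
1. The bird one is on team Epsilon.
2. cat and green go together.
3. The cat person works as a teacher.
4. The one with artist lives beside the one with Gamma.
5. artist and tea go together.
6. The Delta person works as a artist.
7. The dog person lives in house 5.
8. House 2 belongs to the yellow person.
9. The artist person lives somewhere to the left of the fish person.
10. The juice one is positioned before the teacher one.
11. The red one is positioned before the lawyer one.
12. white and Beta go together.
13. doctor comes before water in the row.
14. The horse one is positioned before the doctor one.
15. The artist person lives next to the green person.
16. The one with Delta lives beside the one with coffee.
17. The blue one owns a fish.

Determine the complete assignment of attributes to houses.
Solution:

House | Drink | Profession | Team | Pet | Color
-----------------------------------------------
  1   | juice | engineer | Epsilon | bird | red
  2   | tea | artist | Delta | horse | yellow
  3   | coffee | teacher | Gamma | cat | green
  4   | milk | doctor | Alpha | fish | blue
  5   | water | lawyer | Beta | dog | white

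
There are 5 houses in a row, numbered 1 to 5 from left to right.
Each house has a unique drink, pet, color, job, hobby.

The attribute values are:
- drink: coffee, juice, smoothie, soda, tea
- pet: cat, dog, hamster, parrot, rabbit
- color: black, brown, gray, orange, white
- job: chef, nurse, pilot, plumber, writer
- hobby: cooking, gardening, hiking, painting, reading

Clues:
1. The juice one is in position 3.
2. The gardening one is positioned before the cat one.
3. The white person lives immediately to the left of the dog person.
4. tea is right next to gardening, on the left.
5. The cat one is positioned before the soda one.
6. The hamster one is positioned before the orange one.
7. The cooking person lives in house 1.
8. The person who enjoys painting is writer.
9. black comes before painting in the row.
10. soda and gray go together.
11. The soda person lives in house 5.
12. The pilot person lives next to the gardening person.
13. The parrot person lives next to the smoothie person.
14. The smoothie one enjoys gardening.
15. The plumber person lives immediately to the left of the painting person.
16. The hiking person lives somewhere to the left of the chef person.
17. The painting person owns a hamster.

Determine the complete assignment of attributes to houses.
Solution:

House | Drink | Pet | Color | Job | Hobby
-----------------------------------------
  1   | tea | parrot | white | pilot | cooking
  2   | smoothie | dog | black | plumber | gardening
  3   | juice | hamster | brown | writer | painting
  4   | coffee | cat | orange | nurse | hiking
  5   | soda | rabbit | gray | chef | reading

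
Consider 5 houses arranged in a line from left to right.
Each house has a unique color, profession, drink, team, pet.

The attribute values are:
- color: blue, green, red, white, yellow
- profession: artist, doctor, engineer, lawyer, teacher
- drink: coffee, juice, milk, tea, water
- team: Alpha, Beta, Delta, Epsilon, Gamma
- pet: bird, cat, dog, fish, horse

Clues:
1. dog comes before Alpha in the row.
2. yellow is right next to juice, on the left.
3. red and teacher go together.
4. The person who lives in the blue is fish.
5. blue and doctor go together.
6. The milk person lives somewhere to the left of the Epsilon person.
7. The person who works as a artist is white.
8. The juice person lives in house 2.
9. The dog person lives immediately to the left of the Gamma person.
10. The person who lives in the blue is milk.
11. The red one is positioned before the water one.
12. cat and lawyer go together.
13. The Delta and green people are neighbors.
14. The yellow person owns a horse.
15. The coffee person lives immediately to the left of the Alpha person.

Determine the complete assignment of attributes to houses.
Solution:

House | Color | Profession | Drink | Team | Pet
-----------------------------------------------
  1   | yellow | engineer | tea | Beta | horse
  2   | red | teacher | juice | Delta | dog
  3   | green | lawyer | coffee | Gamma | cat
  4   | blue | doctor | milk | Alpha | fish
  5   | white | artist | water | Epsilon | bird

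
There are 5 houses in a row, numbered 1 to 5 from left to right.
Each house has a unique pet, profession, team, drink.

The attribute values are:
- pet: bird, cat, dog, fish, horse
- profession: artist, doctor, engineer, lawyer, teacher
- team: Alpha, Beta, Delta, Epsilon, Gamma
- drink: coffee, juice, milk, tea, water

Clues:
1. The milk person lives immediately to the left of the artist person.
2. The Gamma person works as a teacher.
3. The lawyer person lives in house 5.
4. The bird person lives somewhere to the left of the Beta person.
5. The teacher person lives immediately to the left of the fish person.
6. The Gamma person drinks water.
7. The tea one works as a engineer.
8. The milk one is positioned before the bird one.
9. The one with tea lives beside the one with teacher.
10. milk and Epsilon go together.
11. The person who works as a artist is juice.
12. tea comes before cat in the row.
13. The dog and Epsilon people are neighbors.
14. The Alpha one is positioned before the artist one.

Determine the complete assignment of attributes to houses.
Solution:

House | Pet | Profession | Team | Drink
---------------------------------------
  1   | horse | engineer | Alpha | tea
  2   | dog | teacher | Gamma | water
  3   | fish | doctor | Epsilon | milk
  4   | bird | artist | Delta | juice
  5   | cat | lawyer | Beta | coffee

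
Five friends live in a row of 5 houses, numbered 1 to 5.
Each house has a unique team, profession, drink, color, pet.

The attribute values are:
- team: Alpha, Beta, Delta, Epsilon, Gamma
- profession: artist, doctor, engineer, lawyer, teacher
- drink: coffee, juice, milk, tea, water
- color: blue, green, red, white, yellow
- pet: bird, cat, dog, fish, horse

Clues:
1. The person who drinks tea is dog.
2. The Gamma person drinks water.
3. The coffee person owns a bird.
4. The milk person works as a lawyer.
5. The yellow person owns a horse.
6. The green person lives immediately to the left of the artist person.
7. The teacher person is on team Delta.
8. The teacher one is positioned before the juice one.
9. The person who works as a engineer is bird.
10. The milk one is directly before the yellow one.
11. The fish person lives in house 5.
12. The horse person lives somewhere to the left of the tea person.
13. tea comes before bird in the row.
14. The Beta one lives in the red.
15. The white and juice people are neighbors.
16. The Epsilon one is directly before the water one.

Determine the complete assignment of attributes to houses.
Solution:

House | Team | Profession | Drink | Color | Pet
-----------------------------------------------
  1   | Epsilon | lawyer | milk | green | cat
  2   | Gamma | artist | water | yellow | horse
  3   | Delta | teacher | tea | blue | dog
  4   | Alpha | engineer | coffee | white | bird
  5   | Beta | doctor | juice | red | fish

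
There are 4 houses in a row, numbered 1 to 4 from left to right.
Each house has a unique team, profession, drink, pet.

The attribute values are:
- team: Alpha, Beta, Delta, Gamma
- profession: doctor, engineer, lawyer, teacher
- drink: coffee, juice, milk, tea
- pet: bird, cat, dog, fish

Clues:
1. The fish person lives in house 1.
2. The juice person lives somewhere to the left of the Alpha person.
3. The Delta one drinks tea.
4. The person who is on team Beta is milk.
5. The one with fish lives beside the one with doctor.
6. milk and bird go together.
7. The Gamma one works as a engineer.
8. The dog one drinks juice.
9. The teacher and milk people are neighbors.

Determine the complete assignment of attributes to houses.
Solution:

House | Team | Profession | Drink | Pet
---------------------------------------
  1   | Delta | teacher | tea | fish
  2   | Beta | doctor | milk | bird
  3   | Gamma | engineer | juice | dog
  4   | Alpha | lawyer | coffee | cat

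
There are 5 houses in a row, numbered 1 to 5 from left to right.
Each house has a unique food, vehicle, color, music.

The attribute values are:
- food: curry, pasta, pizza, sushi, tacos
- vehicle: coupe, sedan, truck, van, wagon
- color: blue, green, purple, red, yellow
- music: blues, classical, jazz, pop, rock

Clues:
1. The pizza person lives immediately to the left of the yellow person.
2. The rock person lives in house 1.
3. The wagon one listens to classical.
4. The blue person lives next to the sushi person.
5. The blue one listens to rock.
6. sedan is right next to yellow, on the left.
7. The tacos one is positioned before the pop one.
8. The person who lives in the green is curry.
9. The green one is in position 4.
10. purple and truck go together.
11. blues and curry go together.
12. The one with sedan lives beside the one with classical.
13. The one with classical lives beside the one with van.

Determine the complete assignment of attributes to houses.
Solution:

House | Food | Vehicle | Color | Music
--------------------------------------
  1   | pizza | sedan | blue | rock
  2   | sushi | wagon | yellow | classical
  3   | tacos | van | red | jazz
  4   | curry | coupe | green | blues
  5   | pasta | truck | purple | pop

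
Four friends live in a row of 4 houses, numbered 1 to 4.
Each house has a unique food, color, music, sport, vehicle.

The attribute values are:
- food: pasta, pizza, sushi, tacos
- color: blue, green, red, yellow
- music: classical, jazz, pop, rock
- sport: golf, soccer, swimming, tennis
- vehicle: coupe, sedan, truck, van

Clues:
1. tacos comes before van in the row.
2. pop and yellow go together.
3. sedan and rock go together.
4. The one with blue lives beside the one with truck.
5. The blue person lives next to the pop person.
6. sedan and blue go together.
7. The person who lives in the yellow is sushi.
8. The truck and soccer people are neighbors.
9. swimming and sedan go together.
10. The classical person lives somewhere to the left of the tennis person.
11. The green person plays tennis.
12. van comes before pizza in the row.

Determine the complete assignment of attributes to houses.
Solution:

House | Food | Color | Music | Sport | Vehicle
----------------------------------------------
  1   | tacos | blue | rock | swimming | sedan
  2   | sushi | yellow | pop | golf | truck
  3   | pasta | red | classical | soccer | van
  4   | pizza | green | jazz | tennis | coupe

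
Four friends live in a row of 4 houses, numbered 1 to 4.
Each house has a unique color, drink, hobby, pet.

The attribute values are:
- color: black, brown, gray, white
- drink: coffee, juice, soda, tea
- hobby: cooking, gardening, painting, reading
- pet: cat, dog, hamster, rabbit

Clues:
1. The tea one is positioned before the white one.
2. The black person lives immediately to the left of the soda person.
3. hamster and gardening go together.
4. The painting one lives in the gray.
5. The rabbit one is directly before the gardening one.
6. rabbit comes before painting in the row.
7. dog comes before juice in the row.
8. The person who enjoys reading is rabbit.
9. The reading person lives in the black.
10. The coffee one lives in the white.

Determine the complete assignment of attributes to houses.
Solution:

House | Color | Drink | Hobby | Pet
-----------------------------------
  1   | black | tea | reading | rabbit
  2   | brown | soda | gardening | hamster
  3   | white | coffee | cooking | dog
  4   | gray | juice | painting | cat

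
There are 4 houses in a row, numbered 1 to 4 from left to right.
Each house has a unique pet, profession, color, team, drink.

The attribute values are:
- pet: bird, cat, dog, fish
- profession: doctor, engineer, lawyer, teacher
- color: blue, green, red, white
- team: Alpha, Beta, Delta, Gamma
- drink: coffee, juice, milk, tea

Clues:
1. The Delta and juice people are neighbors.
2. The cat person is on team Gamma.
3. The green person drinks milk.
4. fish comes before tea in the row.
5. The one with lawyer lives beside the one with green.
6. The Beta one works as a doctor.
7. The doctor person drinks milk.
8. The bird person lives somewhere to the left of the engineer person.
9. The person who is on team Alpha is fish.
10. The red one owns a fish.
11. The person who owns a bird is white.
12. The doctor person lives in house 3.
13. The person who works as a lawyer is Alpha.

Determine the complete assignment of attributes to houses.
Solution:

House | Pet | Profession | Color | Team | Drink
-----------------------------------------------
  1   | bird | teacher | white | Delta | coffee
  2   | fish | lawyer | red | Alpha | juice
  3   | dog | doctor | green | Beta | milk
  4   | cat | engineer | blue | Gamma | tea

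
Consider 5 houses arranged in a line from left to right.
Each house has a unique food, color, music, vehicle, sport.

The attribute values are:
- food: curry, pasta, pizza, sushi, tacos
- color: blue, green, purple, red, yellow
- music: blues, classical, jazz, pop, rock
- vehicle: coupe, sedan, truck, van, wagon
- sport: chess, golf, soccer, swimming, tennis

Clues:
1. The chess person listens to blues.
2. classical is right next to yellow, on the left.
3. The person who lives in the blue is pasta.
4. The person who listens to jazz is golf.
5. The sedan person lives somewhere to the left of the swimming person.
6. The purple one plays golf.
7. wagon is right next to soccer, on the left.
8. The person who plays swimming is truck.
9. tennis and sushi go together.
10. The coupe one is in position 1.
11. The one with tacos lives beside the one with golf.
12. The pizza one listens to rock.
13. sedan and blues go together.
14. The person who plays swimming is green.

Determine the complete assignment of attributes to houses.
Solution:

House | Food | Color | Music | Vehicle | Sport
----------------------------------------------
  1   | sushi | red | classical | coupe | tennis
  2   | tacos | yellow | blues | sedan | chess
  3   | curry | purple | jazz | wagon | golf
  4   | pasta | blue | pop | van | soccer
  5   | pizza | green | rock | truck | swimming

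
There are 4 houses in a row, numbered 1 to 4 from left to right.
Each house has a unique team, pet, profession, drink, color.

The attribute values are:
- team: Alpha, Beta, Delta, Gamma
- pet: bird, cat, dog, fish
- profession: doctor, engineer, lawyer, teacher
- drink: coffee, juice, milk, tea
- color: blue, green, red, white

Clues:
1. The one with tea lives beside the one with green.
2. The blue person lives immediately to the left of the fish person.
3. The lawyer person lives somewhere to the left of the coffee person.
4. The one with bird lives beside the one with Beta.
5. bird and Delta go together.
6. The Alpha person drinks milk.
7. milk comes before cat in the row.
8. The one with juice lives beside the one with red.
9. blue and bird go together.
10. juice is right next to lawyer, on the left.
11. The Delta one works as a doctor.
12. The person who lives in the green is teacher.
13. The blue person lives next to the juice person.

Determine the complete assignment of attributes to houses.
Solution:

House | Team | Pet | Profession | Drink | Color
-----------------------------------------------
  1   | Delta | bird | doctor | tea | blue
  2   | Beta | fish | teacher | juice | green
  3   | Alpha | dog | lawyer | milk | red
  4   | Gamma | cat | engineer | coffee | white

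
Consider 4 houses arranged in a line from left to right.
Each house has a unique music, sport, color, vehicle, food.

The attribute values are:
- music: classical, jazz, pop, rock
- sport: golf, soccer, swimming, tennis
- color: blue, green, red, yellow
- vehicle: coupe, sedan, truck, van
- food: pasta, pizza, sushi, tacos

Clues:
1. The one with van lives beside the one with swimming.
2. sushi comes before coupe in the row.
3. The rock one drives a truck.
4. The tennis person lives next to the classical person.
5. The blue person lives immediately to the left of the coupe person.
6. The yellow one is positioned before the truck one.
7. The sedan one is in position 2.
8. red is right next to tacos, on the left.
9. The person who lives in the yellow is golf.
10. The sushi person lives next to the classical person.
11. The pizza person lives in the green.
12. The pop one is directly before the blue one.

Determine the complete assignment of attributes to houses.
Solution:

House | Music | Sport | Color | Vehicle | Food
----------------------------------------------
  1   | pop | tennis | red | van | sushi
  2   | classical | swimming | blue | sedan | tacos
  3   | jazz | golf | yellow | coupe | pasta
  4   | rock | soccer | green | truck | pizza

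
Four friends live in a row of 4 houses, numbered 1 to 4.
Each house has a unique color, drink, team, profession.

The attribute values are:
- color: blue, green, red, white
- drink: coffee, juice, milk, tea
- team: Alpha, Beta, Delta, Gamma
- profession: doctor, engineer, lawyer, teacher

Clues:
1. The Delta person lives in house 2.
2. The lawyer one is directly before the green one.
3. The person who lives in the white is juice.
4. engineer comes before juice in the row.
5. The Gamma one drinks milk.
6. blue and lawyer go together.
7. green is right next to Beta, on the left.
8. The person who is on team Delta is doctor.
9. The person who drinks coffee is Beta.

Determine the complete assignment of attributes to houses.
Solution:

House | Color | Drink | Team | Profession
-----------------------------------------
  1   | blue | milk | Gamma | lawyer
  2   | green | tea | Delta | doctor
  3   | red | coffee | Beta | engineer
  4   | white | juice | Alpha | teacher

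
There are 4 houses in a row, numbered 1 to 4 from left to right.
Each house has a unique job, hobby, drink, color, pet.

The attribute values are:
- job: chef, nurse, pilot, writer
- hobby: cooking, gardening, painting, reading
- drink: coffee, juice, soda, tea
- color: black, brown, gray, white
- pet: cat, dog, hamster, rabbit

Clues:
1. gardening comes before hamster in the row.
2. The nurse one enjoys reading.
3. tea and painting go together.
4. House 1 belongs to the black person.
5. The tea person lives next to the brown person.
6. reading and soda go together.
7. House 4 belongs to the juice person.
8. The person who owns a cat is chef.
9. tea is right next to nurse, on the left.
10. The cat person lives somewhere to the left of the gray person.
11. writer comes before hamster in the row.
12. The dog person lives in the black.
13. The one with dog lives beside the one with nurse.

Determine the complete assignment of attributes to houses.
Solution:

House | Job | Hobby | Drink | Color | Pet
-----------------------------------------
  1   | writer | painting | tea | black | dog
  2   | nurse | reading | soda | brown | rabbit
  3   | chef | gardening | coffee | white | cat
  4   | pilot | cooking | juice | gray | hamster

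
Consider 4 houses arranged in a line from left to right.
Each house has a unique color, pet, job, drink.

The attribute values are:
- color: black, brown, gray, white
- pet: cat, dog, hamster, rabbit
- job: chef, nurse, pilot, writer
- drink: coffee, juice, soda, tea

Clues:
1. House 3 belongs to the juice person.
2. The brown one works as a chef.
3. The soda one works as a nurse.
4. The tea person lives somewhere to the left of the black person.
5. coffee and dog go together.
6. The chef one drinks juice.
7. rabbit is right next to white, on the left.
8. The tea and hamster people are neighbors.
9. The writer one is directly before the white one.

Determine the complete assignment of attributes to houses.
Solution:

House | Color | Pet | Job | Drink
---------------------------------
  1   | gray | rabbit | writer | tea
  2   | white | hamster | nurse | soda
  3   | brown | cat | chef | juice
  4   | black | dog | pilot | coffee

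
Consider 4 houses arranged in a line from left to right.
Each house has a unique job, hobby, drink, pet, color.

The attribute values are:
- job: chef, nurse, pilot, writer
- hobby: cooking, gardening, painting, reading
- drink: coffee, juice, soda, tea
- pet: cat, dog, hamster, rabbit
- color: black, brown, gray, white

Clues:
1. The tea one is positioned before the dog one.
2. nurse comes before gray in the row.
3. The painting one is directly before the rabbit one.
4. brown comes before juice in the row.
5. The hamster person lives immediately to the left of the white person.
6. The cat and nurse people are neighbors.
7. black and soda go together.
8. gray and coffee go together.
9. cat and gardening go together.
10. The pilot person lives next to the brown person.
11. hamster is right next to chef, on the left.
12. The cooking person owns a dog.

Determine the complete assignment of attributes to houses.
Solution:

House | Job | Hobby | Drink | Pet | Color
-----------------------------------------
  1   | pilot | gardening | soda | cat | black
  2   | nurse | painting | tea | hamster | brown
  3   | chef | reading | juice | rabbit | white
  4   | writer | cooking | coffee | dog | gray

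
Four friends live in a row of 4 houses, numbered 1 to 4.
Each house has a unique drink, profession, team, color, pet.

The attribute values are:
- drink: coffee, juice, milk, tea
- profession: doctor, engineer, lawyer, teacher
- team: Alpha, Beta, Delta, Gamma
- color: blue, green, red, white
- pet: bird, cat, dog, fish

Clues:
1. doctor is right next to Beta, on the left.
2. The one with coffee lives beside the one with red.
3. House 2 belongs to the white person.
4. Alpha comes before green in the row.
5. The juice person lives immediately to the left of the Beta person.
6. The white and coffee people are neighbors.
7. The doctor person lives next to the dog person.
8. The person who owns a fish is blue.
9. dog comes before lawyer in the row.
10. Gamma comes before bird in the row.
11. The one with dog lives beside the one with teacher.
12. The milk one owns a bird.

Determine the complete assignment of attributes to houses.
Solution:

House | Drink | Profession | Team | Color | Pet
-----------------------------------------------
  1   | juice | doctor | Alpha | blue | fish
  2   | tea | engineer | Beta | white | dog
  3   | coffee | teacher | Gamma | green | cat
  4   | milk | lawyer | Delta | red | bird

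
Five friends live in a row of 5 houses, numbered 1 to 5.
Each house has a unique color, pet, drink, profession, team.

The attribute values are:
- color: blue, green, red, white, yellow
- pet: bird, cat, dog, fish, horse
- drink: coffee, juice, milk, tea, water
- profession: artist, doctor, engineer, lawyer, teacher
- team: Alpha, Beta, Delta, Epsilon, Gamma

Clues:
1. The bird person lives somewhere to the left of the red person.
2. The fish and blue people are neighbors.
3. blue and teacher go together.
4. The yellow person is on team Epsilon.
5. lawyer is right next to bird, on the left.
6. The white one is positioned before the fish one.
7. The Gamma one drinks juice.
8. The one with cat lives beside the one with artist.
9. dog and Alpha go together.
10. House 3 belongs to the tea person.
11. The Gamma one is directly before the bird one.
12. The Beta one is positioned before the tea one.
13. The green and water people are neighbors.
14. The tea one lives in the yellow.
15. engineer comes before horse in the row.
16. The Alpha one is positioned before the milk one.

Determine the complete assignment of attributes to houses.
Solution:

House | Color | Pet | Drink | Profession | Team
-----------------------------------------------
  1   | green | cat | juice | lawyer | Gamma
  2   | white | bird | water | artist | Beta
  3   | yellow | fish | tea | engineer | Epsilon
  4   | blue | dog | coffee | teacher | Alpha
  5   | red | horse | milk | doctor | Delta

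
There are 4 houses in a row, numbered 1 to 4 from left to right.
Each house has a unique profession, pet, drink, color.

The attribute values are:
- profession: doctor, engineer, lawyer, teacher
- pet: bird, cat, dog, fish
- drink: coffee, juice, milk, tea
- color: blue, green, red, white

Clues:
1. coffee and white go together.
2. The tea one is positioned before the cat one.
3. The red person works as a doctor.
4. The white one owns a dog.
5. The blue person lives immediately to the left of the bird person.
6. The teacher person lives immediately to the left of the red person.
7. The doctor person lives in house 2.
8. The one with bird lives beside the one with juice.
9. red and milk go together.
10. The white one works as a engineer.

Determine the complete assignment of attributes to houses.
Solution:

House | Profession | Pet | Drink | Color
----------------------------------------
  1   | teacher | fish | tea | blue
  2   | doctor | bird | milk | red
  3   | lawyer | cat | juice | green
  4   | engineer | dog | coffee | white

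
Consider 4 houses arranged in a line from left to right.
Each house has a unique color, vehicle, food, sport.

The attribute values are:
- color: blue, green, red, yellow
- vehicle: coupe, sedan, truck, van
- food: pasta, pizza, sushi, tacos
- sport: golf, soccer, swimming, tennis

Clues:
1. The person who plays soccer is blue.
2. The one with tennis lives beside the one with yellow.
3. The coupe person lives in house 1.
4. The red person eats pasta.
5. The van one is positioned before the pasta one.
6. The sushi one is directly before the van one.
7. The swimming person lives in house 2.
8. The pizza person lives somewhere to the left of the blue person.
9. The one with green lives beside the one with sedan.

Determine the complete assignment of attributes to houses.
Solution:

House | Color | Vehicle | Food | Sport
--------------------------------------
  1   | green | coupe | pizza | tennis
  2   | yellow | sedan | sushi | swimming
  3   | blue | van | tacos | soccer
  4   | red | truck | pasta | golf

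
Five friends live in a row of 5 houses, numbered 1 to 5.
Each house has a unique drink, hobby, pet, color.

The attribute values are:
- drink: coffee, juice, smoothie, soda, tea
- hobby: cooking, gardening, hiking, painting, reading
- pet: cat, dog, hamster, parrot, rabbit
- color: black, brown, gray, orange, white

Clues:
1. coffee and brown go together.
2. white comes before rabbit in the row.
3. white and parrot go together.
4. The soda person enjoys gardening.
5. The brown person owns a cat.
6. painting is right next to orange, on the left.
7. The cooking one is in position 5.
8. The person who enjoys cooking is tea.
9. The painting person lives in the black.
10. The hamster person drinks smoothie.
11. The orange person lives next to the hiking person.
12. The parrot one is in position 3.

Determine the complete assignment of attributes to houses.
Solution:

House | Drink | Hobby | Pet | Color
-----------------------------------
  1   | smoothie | painting | hamster | black
  2   | soda | gardening | dog | orange
  3   | juice | hiking | parrot | white
  4   | coffee | reading | cat | brown
  5   | tea | cooking | rabbit | gray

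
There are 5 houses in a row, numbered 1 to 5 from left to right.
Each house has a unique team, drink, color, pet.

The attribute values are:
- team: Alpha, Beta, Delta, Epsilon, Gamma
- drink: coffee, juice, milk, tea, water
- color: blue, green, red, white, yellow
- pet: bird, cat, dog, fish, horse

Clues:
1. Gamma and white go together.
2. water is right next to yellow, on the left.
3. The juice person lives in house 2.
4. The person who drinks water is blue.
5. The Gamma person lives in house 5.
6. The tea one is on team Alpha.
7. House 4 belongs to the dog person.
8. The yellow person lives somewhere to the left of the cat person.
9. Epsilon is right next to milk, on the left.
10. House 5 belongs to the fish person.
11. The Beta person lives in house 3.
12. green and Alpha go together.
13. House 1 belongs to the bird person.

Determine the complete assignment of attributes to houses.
Solution:

House | Team | Drink | Color | Pet
----------------------------------
  1   | Delta | water | blue | bird
  2   | Epsilon | juice | yellow | horse
  3   | Beta | milk | red | cat
  4   | Alpha | tea | green | dog
  5   | Gamma | coffee | white | fish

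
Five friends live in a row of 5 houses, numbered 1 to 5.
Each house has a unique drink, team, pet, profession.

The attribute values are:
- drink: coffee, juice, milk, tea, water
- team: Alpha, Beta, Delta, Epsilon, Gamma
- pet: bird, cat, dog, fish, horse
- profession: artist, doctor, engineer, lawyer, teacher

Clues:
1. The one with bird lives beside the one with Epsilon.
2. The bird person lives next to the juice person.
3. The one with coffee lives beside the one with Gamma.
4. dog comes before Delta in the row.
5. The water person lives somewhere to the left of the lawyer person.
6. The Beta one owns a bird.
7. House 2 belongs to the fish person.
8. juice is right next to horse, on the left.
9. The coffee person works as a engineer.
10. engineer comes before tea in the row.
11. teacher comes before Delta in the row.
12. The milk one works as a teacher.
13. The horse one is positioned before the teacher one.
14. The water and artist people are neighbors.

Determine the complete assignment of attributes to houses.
Solution:

House | Drink | Team | Pet | Profession
---------------------------------------
  1   | water | Beta | bird | doctor
  2   | juice | Epsilon | fish | artist
  3   | coffee | Alpha | horse | engineer
  4   | milk | Gamma | dog | teacher
  5   | tea | Delta | cat | lawyer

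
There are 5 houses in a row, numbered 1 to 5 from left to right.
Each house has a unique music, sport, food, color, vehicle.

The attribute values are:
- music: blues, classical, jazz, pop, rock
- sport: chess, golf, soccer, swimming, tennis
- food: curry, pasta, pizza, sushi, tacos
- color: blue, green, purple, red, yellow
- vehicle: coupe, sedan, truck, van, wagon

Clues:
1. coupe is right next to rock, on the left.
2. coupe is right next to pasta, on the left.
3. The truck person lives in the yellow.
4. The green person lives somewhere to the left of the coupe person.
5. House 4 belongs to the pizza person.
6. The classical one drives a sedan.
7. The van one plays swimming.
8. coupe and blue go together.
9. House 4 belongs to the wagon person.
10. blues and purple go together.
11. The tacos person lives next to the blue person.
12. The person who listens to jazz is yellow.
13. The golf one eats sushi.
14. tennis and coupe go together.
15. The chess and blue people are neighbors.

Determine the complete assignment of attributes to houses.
Solution:

House | Music | Sport | Food | Color | Vehicle
----------------------------------------------
  1   | classical | chess | tacos | green | sedan
  2   | pop | tennis | curry | blue | coupe
  3   | rock | swimming | pasta | red | van
  4   | blues | soccer | pizza | purple | wagon
  5   | jazz | golf | sushi | yellow | truck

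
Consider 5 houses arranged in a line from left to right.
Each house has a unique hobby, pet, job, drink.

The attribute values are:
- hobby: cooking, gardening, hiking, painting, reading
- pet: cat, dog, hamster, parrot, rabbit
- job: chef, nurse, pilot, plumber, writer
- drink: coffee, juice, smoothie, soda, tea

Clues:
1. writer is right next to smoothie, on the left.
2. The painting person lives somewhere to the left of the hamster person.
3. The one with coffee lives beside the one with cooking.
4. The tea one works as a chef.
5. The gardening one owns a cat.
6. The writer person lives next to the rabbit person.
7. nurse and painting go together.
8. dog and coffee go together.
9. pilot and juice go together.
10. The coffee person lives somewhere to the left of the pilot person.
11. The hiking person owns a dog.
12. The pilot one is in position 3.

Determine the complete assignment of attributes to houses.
Solution:

House | Hobby | Pet | Job | Drink
---------------------------------
  1   | hiking | dog | writer | coffee
  2   | cooking | rabbit | plumber | smoothie
  3   | gardening | cat | pilot | juice
  4   | painting | parrot | nurse | soda
  5   | reading | hamster | chef | tea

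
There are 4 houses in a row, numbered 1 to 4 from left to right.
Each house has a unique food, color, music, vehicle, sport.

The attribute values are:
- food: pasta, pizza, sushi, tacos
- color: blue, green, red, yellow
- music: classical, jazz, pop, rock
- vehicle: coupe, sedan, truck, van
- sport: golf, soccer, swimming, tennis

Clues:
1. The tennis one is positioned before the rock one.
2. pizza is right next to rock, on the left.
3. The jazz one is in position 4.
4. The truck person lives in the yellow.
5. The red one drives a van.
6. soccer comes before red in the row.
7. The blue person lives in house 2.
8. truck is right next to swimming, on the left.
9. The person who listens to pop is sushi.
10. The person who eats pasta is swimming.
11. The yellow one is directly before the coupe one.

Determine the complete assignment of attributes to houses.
Solution:

House | Food | Color | Music | Vehicle | Sport
----------------------------------------------
  1   | pizza | yellow | classical | truck | tennis
  2   | pasta | blue | rock | coupe | swimming
  3   | sushi | green | pop | sedan | soccer
  4   | tacos | red | jazz | van | golf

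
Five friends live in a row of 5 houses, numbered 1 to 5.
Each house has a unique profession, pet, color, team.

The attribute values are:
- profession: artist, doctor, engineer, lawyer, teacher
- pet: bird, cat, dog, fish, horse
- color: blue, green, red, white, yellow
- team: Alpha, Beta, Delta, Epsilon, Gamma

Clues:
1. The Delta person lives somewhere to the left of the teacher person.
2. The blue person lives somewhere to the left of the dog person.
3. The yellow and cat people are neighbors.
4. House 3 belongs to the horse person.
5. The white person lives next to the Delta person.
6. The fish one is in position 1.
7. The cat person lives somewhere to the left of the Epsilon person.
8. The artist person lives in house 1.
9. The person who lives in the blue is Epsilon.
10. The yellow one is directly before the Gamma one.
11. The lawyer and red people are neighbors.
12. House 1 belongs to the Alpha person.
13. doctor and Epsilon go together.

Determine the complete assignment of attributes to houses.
Solution:

House | Profession | Pet | Color | Team
---------------------------------------
  1   | artist | fish | yellow | Alpha
  2   | lawyer | cat | white | Gamma
  3   | engineer | horse | red | Delta
  4   | doctor | bird | blue | Epsilon
  5   | teacher | dog | green | Beta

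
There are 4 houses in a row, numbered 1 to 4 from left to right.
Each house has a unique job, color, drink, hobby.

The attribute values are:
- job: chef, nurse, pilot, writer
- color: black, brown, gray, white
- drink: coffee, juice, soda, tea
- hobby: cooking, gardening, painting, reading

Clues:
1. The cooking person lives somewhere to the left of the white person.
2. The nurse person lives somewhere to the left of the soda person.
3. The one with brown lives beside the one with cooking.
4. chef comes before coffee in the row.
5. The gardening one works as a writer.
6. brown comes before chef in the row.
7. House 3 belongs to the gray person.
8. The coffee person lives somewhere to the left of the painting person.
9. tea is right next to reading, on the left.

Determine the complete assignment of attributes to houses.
Solution:

House | Job | Color | Drink | Hobby
-----------------------------------
  1   | writer | brown | juice | gardening
  2   | chef | black | tea | cooking
  3   | nurse | gray | coffee | reading
  4   | pilot | white | soda | painting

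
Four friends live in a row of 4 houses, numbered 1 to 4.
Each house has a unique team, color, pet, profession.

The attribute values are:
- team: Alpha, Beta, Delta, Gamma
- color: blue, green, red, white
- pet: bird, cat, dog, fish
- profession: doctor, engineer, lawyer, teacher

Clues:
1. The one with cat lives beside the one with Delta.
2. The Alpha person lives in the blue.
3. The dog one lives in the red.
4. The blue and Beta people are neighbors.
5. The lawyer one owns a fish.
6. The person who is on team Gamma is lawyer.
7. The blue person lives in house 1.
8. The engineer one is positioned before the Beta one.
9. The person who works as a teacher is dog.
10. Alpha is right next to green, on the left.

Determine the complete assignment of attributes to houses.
Solution:

House | Team | Color | Pet | Profession
---------------------------------------
  1   | Alpha | blue | bird | engineer
  2   | Beta | green | cat | doctor
  3   | Delta | red | dog | teacher
  4   | Gamma | white | fish | lawyer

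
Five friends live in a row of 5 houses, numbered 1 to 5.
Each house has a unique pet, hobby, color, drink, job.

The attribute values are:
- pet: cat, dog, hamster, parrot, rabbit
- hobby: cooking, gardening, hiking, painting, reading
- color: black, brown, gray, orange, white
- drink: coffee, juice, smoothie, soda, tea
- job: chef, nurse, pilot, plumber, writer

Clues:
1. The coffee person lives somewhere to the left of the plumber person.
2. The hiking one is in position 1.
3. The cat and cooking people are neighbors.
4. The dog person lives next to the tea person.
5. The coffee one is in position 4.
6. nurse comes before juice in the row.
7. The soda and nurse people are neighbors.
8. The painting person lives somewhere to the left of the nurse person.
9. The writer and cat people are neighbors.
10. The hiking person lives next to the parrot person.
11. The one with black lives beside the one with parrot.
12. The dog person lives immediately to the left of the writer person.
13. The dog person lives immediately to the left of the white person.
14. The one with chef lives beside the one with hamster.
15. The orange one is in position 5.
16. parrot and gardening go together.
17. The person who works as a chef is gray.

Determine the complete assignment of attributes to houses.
Solution:

House | Pet | Hobby | Color | Drink | Job
-----------------------------------------
  1   | dog | hiking | black | smoothie | pilot
  2   | parrot | gardening | white | tea | writer
  3   | cat | painting | gray | soda | chef
  4   | hamster | cooking | brown | coffee | nurse
  5   | rabbit | reading | orange | juice | plumber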